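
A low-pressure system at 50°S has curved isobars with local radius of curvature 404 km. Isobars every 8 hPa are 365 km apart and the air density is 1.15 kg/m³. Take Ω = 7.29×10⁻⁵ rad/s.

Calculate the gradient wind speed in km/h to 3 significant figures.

Coriolis parameter at 50°S:
f = 2Ω sin φ = 2 × 7.29×10⁻⁵ × sin 50° = 1.12×10⁻⁴ s⁻¹
Pressure gradient: |∂P/∂n| = 800 Pa / 365000 m = 2.19×10⁻³ Pa/m
Geostrophic speed: V_g = |∂P/∂n|/(fρ) = 2.19×10⁻³/(1.12×10⁻⁴ × 1.15) = 17.1 m/s
Around a low, centrifugal force acts outward with Coriolis, so pressure-gradient force balances both:
(1/ρ)|∂P/∂n| = fV + V²/R  →  V² + fR·V − fR·V_g = 0
With fR = 1.12×10⁻⁴ × 404×10³ m = 45.1 m/s:
V = [−fR + √((fR)² + 4 fR V_g)]/2 = [−45.1 + √(45.1² + 4×45.1×17.1)]/2 = 13.2 m/s
Subgeostrophic (V < V_g = 17.1 m/s), as expected around a low.
Converting: 13.2 m/s × 3.6 = 47.5 km/h

47.5 km/h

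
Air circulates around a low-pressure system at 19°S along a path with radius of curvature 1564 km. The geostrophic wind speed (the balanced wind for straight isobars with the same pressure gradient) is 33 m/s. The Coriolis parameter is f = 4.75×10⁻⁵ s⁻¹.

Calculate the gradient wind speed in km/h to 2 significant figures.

89 km/h

Around a low, centrifugal force acts outward with Coriolis, so pressure-gradient force balances both:
(1/ρ)|∂P/∂n| = fV + V²/R  →  V² + fR·V − fR·V_g = 0
With fR = 4.75×10⁻⁵ × 1564×10³ m = 74.3 m/s:
V = [−fR + √((fR)² + 4 fR V_g)]/2 = [−74.3 + √(74.3² + 4×74.3×33)]/2 = 24.8 m/s
Subgeostrophic (V < V_g = 33 m/s), as expected around a low.
Converting: 24.8 m/s × 3.6 = 89 km/h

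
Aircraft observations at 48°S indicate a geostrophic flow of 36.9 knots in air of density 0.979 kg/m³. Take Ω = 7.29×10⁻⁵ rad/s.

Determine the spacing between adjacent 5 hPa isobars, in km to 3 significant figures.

Coriolis parameter at 48°S:
f = 2Ω sin φ = 2 × 7.29×10⁻⁵ × sin 48° = 1.08×10⁻⁴ s⁻¹
Wind speed in SI: 36.9 knots = 19.0 m/s
Geostrophic balance rearranged: |∂P/∂n| = f ρ V_g
|∂P/∂n| = 1.08×10⁻⁴ × 0.979 × 19.0 = 2.01×10⁻³ Pa/m
Isobar spacing: Δn = ΔP/|∂P/∂n| = 500 Pa / 2.01×10⁻³ Pa/m = 248309 m ≈ 248 km

248 km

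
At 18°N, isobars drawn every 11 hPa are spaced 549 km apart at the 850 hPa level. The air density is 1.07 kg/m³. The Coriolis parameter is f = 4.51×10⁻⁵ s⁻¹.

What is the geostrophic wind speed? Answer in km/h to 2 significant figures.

150 km/h

Pressure gradient: |∂P/∂n| = 1100 Pa / 549000 m = 2.00×10⁻³ Pa/m
Geostrophic balance (pressure-gradient force = Coriolis force):
V_g = (1/(fρ)) |∂P/∂n| = 2.00×10⁻³ / (4.51×10⁻⁵ × 1.07) = 41.5 m/s
Converting: 41.5 m/s × 3.6 = 150 km/h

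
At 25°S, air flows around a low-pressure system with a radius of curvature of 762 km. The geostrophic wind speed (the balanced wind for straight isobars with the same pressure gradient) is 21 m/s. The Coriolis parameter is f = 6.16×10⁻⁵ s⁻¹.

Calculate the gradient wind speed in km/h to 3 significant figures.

56.6 km/h

Around a low, centrifugal force acts outward with Coriolis, so pressure-gradient force balances both:
(1/ρ)|∂P/∂n| = fV + V²/R  →  V² + fR·V − fR·V_g = 0
With fR = 6.16×10⁻⁵ × 762×10³ m = 46.9 m/s:
V = [−fR + √((fR)² + 4 fR V_g)]/2 = [−46.9 + √(46.9² + 4×46.9×21)]/2 = 15.7 m/s
Subgeostrophic (V < V_g = 21 m/s), as expected around a low.
Converting: 15.7 m/s × 3.6 = 56.6 km/h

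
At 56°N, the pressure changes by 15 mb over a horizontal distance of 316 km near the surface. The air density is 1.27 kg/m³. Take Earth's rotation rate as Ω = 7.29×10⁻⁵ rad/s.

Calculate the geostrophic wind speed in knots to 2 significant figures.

60 knots

Coriolis parameter at 56°N:
f = 2Ω sin φ = 2 × 7.29×10⁻⁵ × sin 56° = 1.21×10⁻⁴ s⁻¹
Pressure gradient: |∂P/∂n| = 1500 Pa / 316000 m = 4.75×10⁻³ Pa/m
Geostrophic balance (pressure-gradient force = Coriolis force):
V_g = (1/(fρ)) |∂P/∂n| = 4.75×10⁻³ / (1.21×10⁻⁴ × 1.27) = 30.9 m/s
Converting: 30.9 m/s × 1.944 = 60 knots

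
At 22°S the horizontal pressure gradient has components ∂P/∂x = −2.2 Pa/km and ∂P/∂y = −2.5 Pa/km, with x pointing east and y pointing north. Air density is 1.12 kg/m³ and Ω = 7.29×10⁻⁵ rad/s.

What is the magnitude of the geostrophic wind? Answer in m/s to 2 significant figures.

Coriolis parameter at 22°S:
f = 2Ω sin φ = 2 × 7.29×10⁻⁵ × sin 22° = 5.46×10⁻⁵ s⁻¹
In the Southern Hemisphere f is negative: f = −5.46×10⁻⁵ s⁻¹.
Component geostrophic relations (x east, y north):
u_g = −(1/(fρ)) ∂P/∂y,  v_g = (1/(fρ)) ∂P/∂x
u_g = −(−2.5×10⁻³)/(−5.46×10⁻⁵ × 1.12) = −40.9 m/s;  v_g = (−2.2×10⁻³)/(−5.46×10⁻⁵ × 1.12) = 36.0 m/s
|V_g| = √(u_g² + v_g²) = 54.4 m/s

54 m/s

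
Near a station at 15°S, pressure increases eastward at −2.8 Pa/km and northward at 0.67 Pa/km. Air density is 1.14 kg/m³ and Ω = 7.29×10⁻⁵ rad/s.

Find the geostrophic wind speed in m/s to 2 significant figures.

Coriolis parameter at 15°S:
f = 2Ω sin φ = 2 × 7.29×10⁻⁵ × sin 15° = 3.77×10⁻⁵ s⁻¹
In the Southern Hemisphere f is negative: f = −3.77×10⁻⁵ s⁻¹.
Component geostrophic relations (x east, y north):
u_g = −(1/(fρ)) ∂P/∂y,  v_g = (1/(fρ)) ∂P/∂x
u_g = −(0.67×10⁻³)/(−3.77×10⁻⁵ × 1.14) = 15.6 m/s;  v_g = (−2.8×10⁻³)/(−3.77×10⁻⁵ × 1.14) = 65.1 m/s
|V_g| = √(u_g² + v_g²) = 66.9 m/s

67 m/s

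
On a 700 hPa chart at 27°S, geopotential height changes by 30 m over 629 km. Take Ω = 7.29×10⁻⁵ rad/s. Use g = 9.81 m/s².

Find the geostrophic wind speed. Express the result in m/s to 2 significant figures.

Coriolis parameter at 27°S:
f = 2Ω sin φ = 2 × 7.29×10⁻⁵ × sin 27° = 6.62×10⁻⁵ s⁻¹
Height gradient: |∂Z/∂n| = 30 m / 629000 m = 4.77×10⁻⁵
On a pressure surface, geostrophic balance gives V_g = (g/f)|∂Z/∂n|:
V_g = 9.81 × 4.77×10⁻⁵ / 6.62×10⁻⁵ = 7.07 m/s

7.1 m/s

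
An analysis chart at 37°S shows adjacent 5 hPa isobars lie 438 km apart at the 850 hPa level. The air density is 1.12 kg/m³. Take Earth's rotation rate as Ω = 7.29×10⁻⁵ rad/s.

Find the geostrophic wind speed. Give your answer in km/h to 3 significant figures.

41.8 km/h

Coriolis parameter at 37°S:
f = 2Ω sin φ = 2 × 7.29×10⁻⁵ × sin 37° = 8.77×10⁻⁵ s⁻¹
Pressure gradient: |∂P/∂n| = 500 Pa / 438000 m = 1.14×10⁻³ Pa/m
Geostrophic balance (pressure-gradient force = Coriolis force):
V_g = (1/(fρ)) |∂P/∂n| = 1.14×10⁻³ / (8.77×10⁻⁵ × 1.12) = 11.6 m/s
Converting: 11.6 m/s × 3.6 = 41.8 km/h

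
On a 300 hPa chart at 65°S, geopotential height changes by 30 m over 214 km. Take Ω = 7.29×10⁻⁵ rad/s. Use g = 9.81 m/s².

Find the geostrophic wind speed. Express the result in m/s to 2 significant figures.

Coriolis parameter at 65°S:
f = 2Ω sin φ = 2 × 7.29×10⁻⁵ × sin 65° = 1.32×10⁻⁴ s⁻¹
Height gradient: |∂Z/∂n| = 30 m / 214000 m = 1.40×10⁻⁴
On a pressure surface, geostrophic balance gives V_g = (g/f)|∂Z/∂n|:
V_g = 9.81 × 1.40×10⁻⁴ / 1.32×10⁻⁴ = 10.4 m/s

10 m/s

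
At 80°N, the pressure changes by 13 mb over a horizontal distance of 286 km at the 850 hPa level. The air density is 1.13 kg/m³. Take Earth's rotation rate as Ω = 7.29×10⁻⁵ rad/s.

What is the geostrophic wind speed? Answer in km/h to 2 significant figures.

100 km/h

Coriolis parameter at 80°N:
f = 2Ω sin φ = 2 × 7.29×10⁻⁵ × sin 80° = 1.44×10⁻⁴ s⁻¹
Pressure gradient: |∂P/∂n| = 1300 Pa / 286000 m = 4.55×10⁻³ Pa/m
Geostrophic balance (pressure-gradient force = Coriolis force):
V_g = (1/(fρ)) |∂P/∂n| = 4.55×10⁻³ / (1.44×10⁻⁴ × 1.13) = 28.0 m/s
Converting: 28.0 m/s × 3.6 = 100 km/h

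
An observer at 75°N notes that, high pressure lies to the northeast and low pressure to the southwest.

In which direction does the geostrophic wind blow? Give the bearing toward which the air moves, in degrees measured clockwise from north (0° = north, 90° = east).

315°

The pressure-gradient force points toward the southwest (bearing 225°).
Geostrophic balance: in the Northern Hemisphere the Coriolis force deflects motion to the right, so the geostrophic wind blows 90° to the right of the pressure-gradient force (low pressure on the left).
Rotating 225° by 90° clockwise gives 315° — the wind blows toward the northwest.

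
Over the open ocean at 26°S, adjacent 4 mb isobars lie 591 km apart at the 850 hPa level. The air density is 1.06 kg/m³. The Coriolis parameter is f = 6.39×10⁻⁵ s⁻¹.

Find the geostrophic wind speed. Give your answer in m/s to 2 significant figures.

10.0 m/s

Pressure gradient: |∂P/∂n| = 400 Pa / 591000 m = 6.77×10⁻⁴ Pa/m
Geostrophic balance (pressure-gradient force = Coriolis force):
V_g = (1/(fρ)) |∂P/∂n| = 6.77×10⁻⁴ / (6.39×10⁻⁵ × 1.06) = 9.99 m/s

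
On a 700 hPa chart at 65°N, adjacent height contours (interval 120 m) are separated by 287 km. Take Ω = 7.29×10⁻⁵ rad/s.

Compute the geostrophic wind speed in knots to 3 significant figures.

Coriolis parameter at 65°N:
f = 2Ω sin φ = 2 × 7.29×10⁻⁵ × sin 65° = 1.32×10⁻⁴ s⁻¹
Height gradient: |∂Z/∂n| = 120 m / 287000 m = 4.18×10⁻⁴
On a pressure surface, geostrophic balance gives V_g = (g/f)|∂Z/∂n|:
V_g = 9.81 × 4.18×10⁻⁴ / 1.32×10⁻⁴ = 31.0 m/s
Converting: 31.0 m/s × 1.944 = 60.3 knots

60.3 knots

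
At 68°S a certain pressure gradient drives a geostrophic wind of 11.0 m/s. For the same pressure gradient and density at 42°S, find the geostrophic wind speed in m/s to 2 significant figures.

With the same pressure gradient and density, V_g ∝ 1/f ∝ 1/sin φ.
V₂ = V₁ · sin φ₁ / sin φ₂ = 11.0 × sin 68° / sin 42°
V₂ = 11.0 × 0.9272/0.6691 = 15 m/s

15 m/s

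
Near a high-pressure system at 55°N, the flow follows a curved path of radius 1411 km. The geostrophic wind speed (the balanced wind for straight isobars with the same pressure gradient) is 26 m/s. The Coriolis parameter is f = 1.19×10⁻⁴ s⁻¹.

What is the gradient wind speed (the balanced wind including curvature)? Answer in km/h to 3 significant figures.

116 km/h

Around a high, pressure-gradient force acts outward with centrifugal, so Coriolis balances both:
fV = (1/ρ)|∂P/∂n| + V²/R  →  V² − fR·V + fR·V_g = 0
With fR = 1.19×10⁻⁴ × 1411×10³ m = 168 m/s:
V = [fR − √((fR)² − 4 fR V_g)]/2 = [168 − √(168² − 4×168×26)]/2 = 32.2 m/s
Supergeostrophic (V > V_g = 26 m/s), as expected around a high.
Converting: 32.2 m/s × 3.6 = 116 km/h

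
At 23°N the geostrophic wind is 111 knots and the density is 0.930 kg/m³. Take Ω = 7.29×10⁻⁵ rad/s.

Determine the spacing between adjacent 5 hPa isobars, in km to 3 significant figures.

Coriolis parameter at 23°N:
f = 2Ω sin φ = 2 × 7.29×10⁻⁵ × sin 23° = 5.70×10⁻⁵ s⁻¹
Wind speed in SI: 111 knots = 57.1 m/s
Geostrophic balance rearranged: |∂P/∂n| = f ρ V_g
|∂P/∂n| = 5.70×10⁻⁵ × 0.930 × 57.1 = 3.03×10⁻³ Pa/m
Isobar spacing: Δn = ΔP/|∂P/∂n| = 500 Pa / 3.03×10⁻³ Pa/m = 165269 m ≈ 165 km

165 km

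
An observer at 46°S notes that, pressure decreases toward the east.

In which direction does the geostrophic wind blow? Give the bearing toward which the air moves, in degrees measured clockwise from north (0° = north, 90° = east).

The pressure-gradient force points toward the east (bearing 090°).
Geostrophic balance: in the Southern Hemisphere the Coriolis force deflects motion to the left, so the geostrophic wind blows 90° to the left of the pressure-gradient force (low pressure on the right).
Rotating 090° by 90° counterclockwise gives 000° — the wind blows toward the north.

000°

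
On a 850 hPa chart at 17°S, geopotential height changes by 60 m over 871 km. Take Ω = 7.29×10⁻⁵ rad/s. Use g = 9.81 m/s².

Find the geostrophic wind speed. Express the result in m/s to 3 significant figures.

Coriolis parameter at 17°S:
f = 2Ω sin φ = 2 × 7.29×10⁻⁵ × sin 17° = 4.26×10⁻⁵ s⁻¹
Height gradient: |∂Z/∂n| = 60 m / 871000 m = 6.89×10⁻⁵
On a pressure surface, geostrophic balance gives V_g = (g/f)|∂Z/∂n|:
V_g = 9.81 × 6.89×10⁻⁵ / 4.26×10⁻⁵ = 15.9 m/s

15.9 m/s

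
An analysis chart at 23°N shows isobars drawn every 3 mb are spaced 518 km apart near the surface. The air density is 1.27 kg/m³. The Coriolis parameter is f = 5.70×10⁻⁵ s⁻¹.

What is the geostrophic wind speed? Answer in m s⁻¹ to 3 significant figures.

Pressure gradient: |∂P/∂n| = 300 Pa / 518000 m = 5.79×10⁻⁴ Pa/m
Geostrophic balance (pressure-gradient force = Coriolis force):
V_g = (1/(fρ)) |∂P/∂n| = 5.79×10⁻⁴ / (5.70×10⁻⁵ × 1.27) = 8.00 m/s

8.00 m s⁻¹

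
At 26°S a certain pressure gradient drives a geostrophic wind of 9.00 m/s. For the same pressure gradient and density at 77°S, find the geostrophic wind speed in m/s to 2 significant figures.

With the same pressure gradient and density, V_g ∝ 1/f ∝ 1/sin φ.
V₂ = V₁ · sin φ₁ / sin φ₂ = 9.00 × sin 26° / sin 77°
V₂ = 9.00 × 0.4384/0.9744 = 4.0 m/s

4.0 m/s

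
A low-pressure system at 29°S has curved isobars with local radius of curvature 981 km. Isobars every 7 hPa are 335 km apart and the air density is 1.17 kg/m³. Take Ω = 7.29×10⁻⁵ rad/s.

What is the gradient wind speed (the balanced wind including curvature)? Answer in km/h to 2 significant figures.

71 km/h

Coriolis parameter at 29°S:
f = 2Ω sin φ = 2 × 7.29×10⁻⁵ × sin 29° = 7.07×10⁻⁵ s⁻¹
Pressure gradient: |∂P/∂n| = 700 Pa / 335000 m = 2.09×10⁻³ Pa/m
Geostrophic speed: V_g = |∂P/∂n|/(fρ) = 2.09×10⁻³/(7.07×10⁻⁵ × 1.17) = 25.3 m/s
Around a low, centrifugal force acts outward with Coriolis, so pressure-gradient force balances both:
(1/ρ)|∂P/∂n| = fV + V²/R  →  V² + fR·V − fR·V_g = 0
With fR = 7.07×10⁻⁵ × 981×10³ m = 69.3 m/s:
V = [−fR + √((fR)² + 4 fR V_g)]/2 = [−69.3 + √(69.3² + 4×69.3×25.3)]/2 = 19.7 m/s
Subgeostrophic (V < V_g = 25.3 m/s), as expected around a low.
Converting: 19.7 m/s × 3.6 = 71 km/h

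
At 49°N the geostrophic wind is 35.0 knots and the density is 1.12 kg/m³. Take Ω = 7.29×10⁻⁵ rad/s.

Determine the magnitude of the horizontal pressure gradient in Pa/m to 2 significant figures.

2.2×10⁻³ Pa/m

Coriolis parameter at 49°N:
f = 2Ω sin φ = 2 × 7.29×10⁻⁵ × sin 49° = 1.10×10⁻⁴ s⁻¹
Wind speed in SI: 35.0 knots = 18.0 m/s
Geostrophic balance rearranged: |∂P/∂n| = f ρ V_g
|∂P/∂n| = 1.10×10⁻⁴ × 1.12 × 18.0 = 2.22×10⁻³ Pa/m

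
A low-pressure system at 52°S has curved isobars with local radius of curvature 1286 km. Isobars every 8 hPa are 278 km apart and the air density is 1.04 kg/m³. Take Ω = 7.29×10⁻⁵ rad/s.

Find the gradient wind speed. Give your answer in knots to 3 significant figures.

Coriolis parameter at 52°S:
f = 2Ω sin φ = 2 × 7.29×10⁻⁵ × sin 52° = 1.15×10⁻⁴ s⁻¹
Pressure gradient: |∂P/∂n| = 800 Pa / 278000 m = 2.88×10⁻³ Pa/m
Geostrophic speed: V_g = |∂P/∂n|/(fρ) = 2.88×10⁻³/(1.15×10⁻⁴ × 1.04) = 24.1 m/s
Around a low, centrifugal force acts outward with Coriolis, so pressure-gradient force balances both:
(1/ρ)|∂P/∂n| = fV + V²/R  →  V² + fR·V − fR·V_g = 0
With fR = 1.15×10⁻⁴ × 1286×10³ m = 148 m/s:
V = [−fR + √((fR)² + 4 fR V_g)]/2 = [−148 + √(148² + 4×148×24.1)]/2 = 21.1 m/s
Subgeostrophic (V < V_g = 24.1 m/s), as expected around a low.
Converting: 21.1 m/s × 1.944 = 41.0 knots

41.0 knots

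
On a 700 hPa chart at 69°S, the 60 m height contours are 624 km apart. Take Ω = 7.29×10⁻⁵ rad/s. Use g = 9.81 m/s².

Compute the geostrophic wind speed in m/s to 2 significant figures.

6.9 m/s

Coriolis parameter at 69°S:
f = 2Ω sin φ = 2 × 7.29×10⁻⁵ × sin 69° = 1.36×10⁻⁴ s⁻¹
Height gradient: |∂Z/∂n| = 60 m / 624000 m = 9.62×10⁻⁵
On a pressure surface, geostrophic balance gives V_g = (g/f)|∂Z/∂n|:
V_g = 9.81 × 9.62×10⁻⁵ / 1.36×10⁻⁴ = 6.93 m/s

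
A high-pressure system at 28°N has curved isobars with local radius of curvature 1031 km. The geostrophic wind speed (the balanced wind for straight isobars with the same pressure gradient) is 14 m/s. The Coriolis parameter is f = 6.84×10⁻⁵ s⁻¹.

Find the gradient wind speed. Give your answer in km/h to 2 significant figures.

Around a high, pressure-gradient force acts outward with centrifugal, so Coriolis balances both:
fV = (1/ρ)|∂P/∂n| + V²/R  →  V² − fR·V + fR·V_g = 0
With fR = 6.84×10⁻⁵ × 1031×10³ m = 70.5 m/s:
V = [fR − √((fR)² − 4 fR V_g)]/2 = [70.5 − √(70.5² − 4×70.5×14)]/2 = 19.3 m/s
Supergeostrophic (V > V_g = 14 m/s), as expected around a high.
Converting: 19.3 m/s × 3.6 = 69 km/h

69 km/h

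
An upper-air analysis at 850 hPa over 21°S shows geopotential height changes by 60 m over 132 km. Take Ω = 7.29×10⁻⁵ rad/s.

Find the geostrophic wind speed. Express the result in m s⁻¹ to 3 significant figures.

85.3 m s⁻¹

Coriolis parameter at 21°S:
f = 2Ω sin φ = 2 × 7.29×10⁻⁵ × sin 21° = 5.23×10⁻⁵ s⁻¹
Height gradient: |∂Z/∂n| = 60 m / 132000 m = 4.55×10⁻⁴
On a pressure surface, geostrophic balance gives V_g = (g/f)|∂Z/∂n|:
V_g = 9.81 × 4.55×10⁻⁴ / 5.23×10⁻⁵ = 85.3 m/s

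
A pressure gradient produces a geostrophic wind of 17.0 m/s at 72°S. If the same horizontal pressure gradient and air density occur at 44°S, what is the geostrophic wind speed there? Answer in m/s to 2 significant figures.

With the same pressure gradient and density, V_g ∝ 1/f ∝ 1/sin φ.
V₂ = V₁ · sin φ₁ / sin φ₂ = 17.0 × sin 72° / sin 44°
V₂ = 17.0 × 0.9511/0.6947 = 23 m/s

23 m/s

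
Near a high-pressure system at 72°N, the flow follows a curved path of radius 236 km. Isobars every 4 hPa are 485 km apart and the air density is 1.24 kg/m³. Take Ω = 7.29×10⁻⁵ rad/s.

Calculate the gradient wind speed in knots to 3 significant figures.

11.3 knots

Coriolis parameter at 72°N:
f = 2Ω sin φ = 2 × 7.29×10⁻⁵ × sin 72° = 1.39×10⁻⁴ s⁻¹
Pressure gradient: |∂P/∂n| = 400 Pa / 485000 m = 8.25×10⁻⁴ Pa/m
Geostrophic speed: V_g = |∂P/∂n|/(fρ) = 8.25×10⁻⁴/(1.39×10⁻⁴ × 1.24) = 4.80 m/s
Around a high, pressure-gradient force acts outward with centrifugal, so Coriolis balances both:
fV = (1/ρ)|∂P/∂n| + V²/R  →  V² − fR·V + fR·V_g = 0
With fR = 1.39×10⁻⁴ × 236×10³ m = 32.7 m/s:
V = [fR − √((fR)² − 4 fR V_g)]/2 = [32.7 − √(32.7² − 4×32.7×4.8)]/2 = 5.84 m/s
Supergeostrophic (V > V_g = 4.8 m/s), as expected around a high.
Converting: 5.84 m/s × 1.944 = 11.3 knots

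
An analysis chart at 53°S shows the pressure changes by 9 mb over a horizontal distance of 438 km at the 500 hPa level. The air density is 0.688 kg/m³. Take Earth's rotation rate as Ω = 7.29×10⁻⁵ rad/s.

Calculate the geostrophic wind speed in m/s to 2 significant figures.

Coriolis parameter at 53°S:
f = 2Ω sin φ = 2 × 7.29×10⁻⁵ × sin 53° = 1.16×10⁻⁴ s⁻¹
Pressure gradient: |∂P/∂n| = 900 Pa / 438000 m = 2.05×10⁻³ Pa/m
Geostrophic balance (pressure-gradient force = Coriolis force):
V_g = (1/(fρ)) |∂P/∂n| = 2.05×10⁻³ / (1.16×10⁻⁴ × 0.688) = 25.6 m/s

26 m/s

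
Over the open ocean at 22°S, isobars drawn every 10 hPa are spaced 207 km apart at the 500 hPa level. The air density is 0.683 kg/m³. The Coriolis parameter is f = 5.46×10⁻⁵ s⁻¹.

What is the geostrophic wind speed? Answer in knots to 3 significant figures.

252 knots

Pressure gradient: |∂P/∂n| = 1000 Pa / 207000 m = 4.83×10⁻³ Pa/m
Geostrophic balance (pressure-gradient force = Coriolis force):
V_g = (1/(fρ)) |∂P/∂n| = 4.83×10⁻³ / (5.46×10⁻⁵ × 0.683) = 130 m/s
Converting: 130 m/s × 1.944 = 252 knots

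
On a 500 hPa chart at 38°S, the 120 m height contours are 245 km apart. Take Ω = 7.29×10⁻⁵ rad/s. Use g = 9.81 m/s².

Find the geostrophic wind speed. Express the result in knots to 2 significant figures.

Coriolis parameter at 38°S:
f = 2Ω sin φ = 2 × 7.29×10⁻⁵ × sin 38° = 8.98×10⁻⁵ s⁻¹
Height gradient: |∂Z/∂n| = 120 m / 245000 m = 4.90×10⁻⁴
On a pressure surface, geostrophic balance gives V_g = (g/f)|∂Z/∂n|:
V_g = 9.81 × 4.90×10⁻⁴ / 8.98×10⁻⁵ = 53.5 m/s
Converting: 53.5 m/s × 1.944 = 100 knots

100 knots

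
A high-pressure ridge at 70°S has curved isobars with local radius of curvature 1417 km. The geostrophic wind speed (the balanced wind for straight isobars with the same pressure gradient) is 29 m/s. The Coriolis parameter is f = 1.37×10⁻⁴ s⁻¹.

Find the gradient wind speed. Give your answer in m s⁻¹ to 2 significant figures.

35 m s⁻¹

Around a high, pressure-gradient force acts outward with centrifugal, so Coriolis balances both:
fV = (1/ρ)|∂P/∂n| + V²/R  →  V² − fR·V + fR·V_g = 0
With fR = 1.37×10⁻⁴ × 1417×10³ m = 194 m/s:
V = [fR − √((fR)² − 4 fR V_g)]/2 = [194 − √(194² − 4×194×29)]/2 = 35.5 m/s
Supergeostrophic (V > V_g = 29 m/s), as expected around a high.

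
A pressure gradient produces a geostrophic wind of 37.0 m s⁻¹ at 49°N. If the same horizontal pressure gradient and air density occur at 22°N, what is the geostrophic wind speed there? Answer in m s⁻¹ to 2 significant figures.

With the same pressure gradient and density, V_g ∝ 1/f ∝ 1/sin φ.
V₂ = V₁ · sin φ₁ / sin φ₂ = 37.0 × sin 49° / sin 22°
V₂ = 37.0 × 0.7547/0.3746 = 75 m s⁻¹

75 m s⁻¹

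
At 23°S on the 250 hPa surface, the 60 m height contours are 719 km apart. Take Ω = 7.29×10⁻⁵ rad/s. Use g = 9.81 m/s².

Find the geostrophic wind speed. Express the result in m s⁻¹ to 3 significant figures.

Coriolis parameter at 23°S:
f = 2Ω sin φ = 2 × 7.29×10⁻⁵ × sin 23° = 5.70×10⁻⁵ s⁻¹
Height gradient: |∂Z/∂n| = 60 m / 719000 m = 8.34×10⁻⁵
On a pressure surface, geostrophic balance gives V_g = (g/f)|∂Z/∂n|:
V_g = 9.81 × 8.34×10⁻⁵ / 5.70×10⁻⁵ = 14.4 m/s

14.4 m s⁻¹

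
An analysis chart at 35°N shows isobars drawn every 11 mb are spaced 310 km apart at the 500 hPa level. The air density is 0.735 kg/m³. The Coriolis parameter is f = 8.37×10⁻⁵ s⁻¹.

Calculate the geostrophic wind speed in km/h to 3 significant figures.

Pressure gradient: |∂P/∂n| = 1100 Pa / 310000 m = 3.55×10⁻³ Pa/m
Geostrophic balance (pressure-gradient force = Coriolis force):
V_g = (1/(fρ)) |∂P/∂n| = 3.55×10⁻³ / (8.37×10⁻⁵ × 0.735) = 57.7 m/s
Converting: 57.7 m/s × 3.6 = 208 km/h

208 km/h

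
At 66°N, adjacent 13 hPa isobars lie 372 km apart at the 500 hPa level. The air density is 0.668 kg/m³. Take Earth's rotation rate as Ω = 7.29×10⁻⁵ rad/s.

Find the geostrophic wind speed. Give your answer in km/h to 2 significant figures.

Coriolis parameter at 66°N:
f = 2Ω sin φ = 2 × 7.29×10⁻⁵ × sin 66° = 1.33×10⁻⁴ s⁻¹
Pressure gradient: |∂P/∂n| = 1300 Pa / 372000 m = 3.49×10⁻³ Pa/m
Geostrophic balance (pressure-gradient force = Coriolis force):
V_g = (1/(fρ)) |∂P/∂n| = 3.49×10⁻³ / (1.33×10⁻⁴ × 0.668) = 39.3 m/s
Converting: 39.3 m/s × 3.6 = 140 km/h

140 km/h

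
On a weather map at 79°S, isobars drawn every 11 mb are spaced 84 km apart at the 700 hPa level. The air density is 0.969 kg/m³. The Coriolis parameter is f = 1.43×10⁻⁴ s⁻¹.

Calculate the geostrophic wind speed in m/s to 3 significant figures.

94.5 m/s

Pressure gradient: |∂P/∂n| = 1100 Pa / 84000 m = 1.31×10⁻² Pa/m
Geostrophic balance (pressure-gradient force = Coriolis force):
V_g = (1/(fρ)) |∂P/∂n| = 1.31×10⁻² / (1.43×10⁻⁴ × 0.969) = 94.5 m/s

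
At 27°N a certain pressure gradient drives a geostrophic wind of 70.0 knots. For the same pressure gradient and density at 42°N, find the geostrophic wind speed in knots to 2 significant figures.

With the same pressure gradient and density, V_g ∝ 1/f ∝ 1/sin φ.
V₂ = V₁ · sin φ₁ / sin φ₂ = 70.0 × sin 27° / sin 42°
V₂ = 70.0 × 0.4540/0.6691 = 47 knots

47 knots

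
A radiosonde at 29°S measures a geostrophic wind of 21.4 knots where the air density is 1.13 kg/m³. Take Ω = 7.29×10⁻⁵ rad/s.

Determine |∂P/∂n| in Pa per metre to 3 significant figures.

Coriolis parameter at 29°S:
f = 2Ω sin φ = 2 × 7.29×10⁻⁵ × sin 29° = 7.07×10⁻⁵ s⁻¹
Wind speed in SI: 21.4 knots = 11.0 m/s
Geostrophic balance rearranged: |∂P/∂n| = f ρ V_g
|∂P/∂n| = 7.07×10⁻⁵ × 1.13 × 11.0 = 8.79×10⁻⁴ Pa/m

8.79×10⁻⁴ Pa/m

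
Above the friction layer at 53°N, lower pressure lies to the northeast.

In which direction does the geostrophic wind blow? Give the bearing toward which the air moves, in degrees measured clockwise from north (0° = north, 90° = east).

The pressure-gradient force points toward the northeast (bearing 045°).
Geostrophic balance: in the Northern Hemisphere the Coriolis force deflects motion to the right, so the geostrophic wind blows 90° to the right of the pressure-gradient force (low pressure on the left).
Rotating 045° by 90° clockwise gives 135° — the wind blows toward the southeast.

135°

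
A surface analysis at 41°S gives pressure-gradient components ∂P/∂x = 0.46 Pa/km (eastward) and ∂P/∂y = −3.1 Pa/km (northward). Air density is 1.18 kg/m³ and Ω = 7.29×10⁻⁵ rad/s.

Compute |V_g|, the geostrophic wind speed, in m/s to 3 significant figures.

Coriolis parameter at 41°S:
f = 2Ω sin φ = 2 × 7.29×10⁻⁵ × sin 41° = 9.57×10⁻⁵ s⁻¹
In the Southern Hemisphere f is negative: f = −9.57×10⁻⁵ s⁻¹.
Component geostrophic relations (x east, y north):
u_g = −(1/(fρ)) ∂P/∂y,  v_g = (1/(fρ)) ∂P/∂x
u_g = −(−3.1×10⁻³)/(−9.57×10⁻⁵ × 1.18) = −27.5 m/s;  v_g = (0.46×10⁻³)/(−9.57×10⁻⁵ × 1.18) = −4.08 m/s
|V_g| = √(u_g² + v_g²) = 27.8 m/s

27.8 m/s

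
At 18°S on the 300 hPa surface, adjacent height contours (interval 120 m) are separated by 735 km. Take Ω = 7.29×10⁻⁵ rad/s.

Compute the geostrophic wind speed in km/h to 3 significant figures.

Coriolis parameter at 18°S:
f = 2Ω sin φ = 2 × 7.29×10⁻⁵ × sin 18° = 4.51×10⁻⁵ s⁻¹
Height gradient: |∂Z/∂n| = 120 m / 735000 m = 1.63×10⁻⁴
On a pressure surface, geostrophic balance gives V_g = (g/f)|∂Z/∂n|:
V_g = 9.81 × 1.63×10⁻⁴ / 4.51×10⁻⁵ = 35.5 m/s
Converting: 35.5 m/s × 3.6 = 128 km/h

128 km/h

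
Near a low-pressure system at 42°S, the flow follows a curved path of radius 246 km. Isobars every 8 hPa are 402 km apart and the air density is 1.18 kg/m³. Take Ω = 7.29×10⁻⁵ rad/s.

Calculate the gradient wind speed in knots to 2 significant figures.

23 knots

Coriolis parameter at 42°S:
f = 2Ω sin φ = 2 × 7.29×10⁻⁵ × sin 42° = 9.76×10⁻⁵ s⁻¹
Pressure gradient: |∂P/∂n| = 800 Pa / 402000 m = 1.99×10⁻³ Pa/m
Geostrophic speed: V_g = |∂P/∂n|/(fρ) = 1.99×10⁻³/(9.76×10⁻⁵ × 1.18) = 17.3 m/s
Around a low, centrifugal force acts outward with Coriolis, so pressure-gradient force balances both:
(1/ρ)|∂P/∂n| = fV + V²/R  →  V² + fR·V − fR·V_g = 0
With fR = 9.76×10⁻⁵ × 246×10³ m = 24.0 m/s:
V = [−fR + √((fR)² + 4 fR V_g)]/2 = [−24.0 + √(24.0² + 4×24.0×17.3)]/2 = 11.6 m/s
Subgeostrophic (V < V_g = 17.3 m/s), as expected around a low.
Converting: 11.6 m/s × 1.944 = 23 knots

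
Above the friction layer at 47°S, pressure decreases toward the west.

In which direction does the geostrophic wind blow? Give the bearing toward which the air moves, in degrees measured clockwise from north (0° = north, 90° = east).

180°

The pressure-gradient force points toward the west (bearing 270°).
Geostrophic balance: in the Southern Hemisphere the Coriolis force deflects motion to the left, so the geostrophic wind blows 90° to the left of the pressure-gradient force (low pressure on the right).
Rotating 270° by 90° counterclockwise gives 180° — the wind blows toward the south.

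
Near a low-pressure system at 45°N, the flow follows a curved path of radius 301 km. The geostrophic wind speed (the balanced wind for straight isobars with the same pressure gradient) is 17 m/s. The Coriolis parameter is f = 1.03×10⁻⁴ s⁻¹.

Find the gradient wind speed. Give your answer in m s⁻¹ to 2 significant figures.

Around a low, centrifugal force acts outward with Coriolis, so pressure-gradient force balances both:
(1/ρ)|∂P/∂n| = fV + V²/R  →  V² + fR·V − fR·V_g = 0
With fR = 1.03×10⁻⁴ × 301×10³ m = 31.0 m/s:
V = [−fR + √((fR)² + 4 fR V_g)]/2 = [−31.0 + √(31.0² + 4×31.0×17)]/2 = 12.2 m/s
Subgeostrophic (V < V_g = 17 m/s), as expected around a low.

12 m s⁻¹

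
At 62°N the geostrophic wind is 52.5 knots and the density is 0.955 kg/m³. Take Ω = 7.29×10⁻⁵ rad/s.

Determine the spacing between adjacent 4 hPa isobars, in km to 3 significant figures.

120 km

Coriolis parameter at 62°N:
f = 2Ω sin φ = 2 × 7.29×10⁻⁵ × sin 62° = 1.29×10⁻⁴ s⁻¹
Wind speed in SI: 52.5 knots = 27.0 m/s
Geostrophic balance rearranged: |∂P/∂n| = f ρ V_g
|∂P/∂n| = 1.29×10⁻⁴ × 0.955 × 27.0 = 3.32×10⁻³ Pa/m
Isobar spacing: Δn = ΔP/|∂P/∂n| = 400 Pa / 3.32×10⁻³ Pa/m = 120467 m ≈ 120 km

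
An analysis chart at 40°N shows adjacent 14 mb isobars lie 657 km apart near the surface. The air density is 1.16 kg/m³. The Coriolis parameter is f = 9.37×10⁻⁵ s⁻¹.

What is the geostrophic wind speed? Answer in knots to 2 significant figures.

38 knots

Pressure gradient: |∂P/∂n| = 1400 Pa / 657000 m = 2.13×10⁻³ Pa/m
Geostrophic balance (pressure-gradient force = Coriolis force):
V_g = (1/(fρ)) |∂P/∂n| = 2.13×10⁻³ / (9.37×10⁻⁵ × 1.16) = 19.6 m/s
Converting: 19.6 m/s × 1.944 = 38 knots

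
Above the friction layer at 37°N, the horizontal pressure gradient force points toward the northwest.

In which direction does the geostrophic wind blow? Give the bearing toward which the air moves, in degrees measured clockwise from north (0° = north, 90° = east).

045°

The pressure-gradient force points toward the northwest (bearing 315°).
Geostrophic balance: in the Northern Hemisphere the Coriolis force deflects motion to the right, so the geostrophic wind blows 90° to the right of the pressure-gradient force (low pressure on the left).
Rotating 315° by 90° clockwise gives 045° — the wind blows toward the northeast.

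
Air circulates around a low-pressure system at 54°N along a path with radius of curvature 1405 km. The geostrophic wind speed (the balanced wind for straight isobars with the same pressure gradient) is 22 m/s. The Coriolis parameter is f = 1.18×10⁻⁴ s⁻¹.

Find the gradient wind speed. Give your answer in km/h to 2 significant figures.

Around a low, centrifugal force acts outward with Coriolis, so pressure-gradient force balances both:
(1/ρ)|∂P/∂n| = fV + V²/R  →  V² + fR·V − fR·V_g = 0
With fR = 1.18×10⁻⁴ × 1405×10³ m = 166 m/s:
V = [−fR + √((fR)² + 4 fR V_g)]/2 = [−166 + √(166² + 4×166×22)]/2 = 19.7 m/s
Subgeostrophic (V < V_g = 22 m/s), as expected around a low.
Converting: 19.7 m/s × 3.6 = 71 km/h

71 km/h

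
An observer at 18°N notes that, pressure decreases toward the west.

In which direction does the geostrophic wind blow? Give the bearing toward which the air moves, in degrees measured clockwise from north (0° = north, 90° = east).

000°

The pressure-gradient force points toward the west (bearing 270°).
Geostrophic balance: in the Northern Hemisphere the Coriolis force deflects motion to the right, so the geostrophic wind blows 90° to the right of the pressure-gradient force (low pressure on the left).
Rotating 270° by 90° clockwise gives 000° — the wind blows toward the north.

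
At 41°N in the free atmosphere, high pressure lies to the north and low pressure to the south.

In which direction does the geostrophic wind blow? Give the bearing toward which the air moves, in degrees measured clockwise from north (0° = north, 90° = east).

270°

The pressure-gradient force points toward the south (bearing 180°).
Geostrophic balance: in the Northern Hemisphere the Coriolis force deflects motion to the right, so the geostrophic wind blows 90° to the right of the pressure-gradient force (low pressure on the left).
Rotating 180° by 90° clockwise gives 270° — the wind blows toward the west.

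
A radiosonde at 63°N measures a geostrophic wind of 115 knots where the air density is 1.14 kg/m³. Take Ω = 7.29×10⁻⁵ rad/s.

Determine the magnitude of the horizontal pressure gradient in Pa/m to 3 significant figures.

8.76×10⁻³ Pa/m

Coriolis parameter at 63°N:
f = 2Ω sin φ = 2 × 7.29×10⁻⁵ × sin 63° = 1.30×10⁻⁴ s⁻¹
Wind speed in SI: 115 knots = 59.2 m/s
Geostrophic balance rearranged: |∂P/∂n| = f ρ V_g
|∂P/∂n| = 1.30×10⁻⁴ × 1.14 × 59.2 = 8.76×10⁻³ Pa/m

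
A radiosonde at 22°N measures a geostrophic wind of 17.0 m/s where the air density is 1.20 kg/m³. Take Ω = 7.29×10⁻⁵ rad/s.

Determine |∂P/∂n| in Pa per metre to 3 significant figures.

Coriolis parameter at 22°N:
f = 2Ω sin φ = 2 × 7.29×10⁻⁵ × sin 22° = 5.46×10⁻⁵ s⁻¹
Geostrophic balance rearranged: |∂P/∂n| = f ρ V_g
|∂P/∂n| = 5.46×10⁻⁵ × 1.20 × 17.0 = 1.11×10⁻³ Pa/m

1.11×10⁻³ Pa/m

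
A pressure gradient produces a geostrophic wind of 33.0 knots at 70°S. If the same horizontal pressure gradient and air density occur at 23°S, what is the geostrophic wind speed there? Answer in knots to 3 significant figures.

With the same pressure gradient and density, V_g ∝ 1/f ∝ 1/sin φ.
V₂ = V₁ · sin φ₁ / sin φ₂ = 33.0 × sin 70° / sin 23°
V₂ = 33.0 × 0.9397/0.3907 = 79.4 knots

79.4 knots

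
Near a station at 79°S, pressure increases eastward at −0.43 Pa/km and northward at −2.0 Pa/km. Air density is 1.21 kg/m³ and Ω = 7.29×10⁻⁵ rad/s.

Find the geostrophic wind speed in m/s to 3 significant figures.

11.8 m/s

Coriolis parameter at 79°S:
f = 2Ω sin φ = 2 × 7.29×10⁻⁵ × sin 79° = 1.43×10⁻⁴ s⁻¹
In the Southern Hemisphere f is negative: f = −1.43×10⁻⁴ s⁻¹.
Component geostrophic relations (x east, y north):
u_g = −(1/(fρ)) ∂P/∂y,  v_g = (1/(fρ)) ∂P/∂x
u_g = −(−2.0×10⁻³)/(−1.43×10⁻⁴ × 1.21) = −11.5 m/s;  v_g = (−0.43×10⁻³)/(−1.43×10⁻⁴ × 1.21) = 2.48 m/s
|V_g| = √(u_g² + v_g²) = 11.8 m/s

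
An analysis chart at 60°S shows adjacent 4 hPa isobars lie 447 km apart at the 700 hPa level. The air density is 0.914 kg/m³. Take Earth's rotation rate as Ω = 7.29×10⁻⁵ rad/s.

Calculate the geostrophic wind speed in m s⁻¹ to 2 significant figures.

Coriolis parameter at 60°S:
f = 2Ω sin φ = 2 × 7.29×10⁻⁵ × sin 60° = 1.26×10⁻⁴ s⁻¹
Pressure gradient: |∂P/∂n| = 400 Pa / 447000 m = 8.95×10⁻⁴ Pa/m
Geostrophic balance (pressure-gradient force = Coriolis force):
V_g = (1/(fρ)) |∂P/∂n| = 8.95×10⁻⁴ / (1.26×10⁻⁴ × 0.914) = 7.75 m/s

7.8 m s⁻¹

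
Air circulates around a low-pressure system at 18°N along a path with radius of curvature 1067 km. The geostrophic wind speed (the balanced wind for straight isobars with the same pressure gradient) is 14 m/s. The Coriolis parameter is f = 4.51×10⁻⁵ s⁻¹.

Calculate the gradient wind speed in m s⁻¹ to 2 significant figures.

11 m s⁻¹

Around a low, centrifugal force acts outward with Coriolis, so pressure-gradient force balances both:
(1/ρ)|∂P/∂n| = fV + V²/R  →  V² + fR·V − fR·V_g = 0
With fR = 4.51×10⁻⁵ × 1067×10³ m = 48.1 m/s:
V = [−fR + √((fR)² + 4 fR V_g)]/2 = [−48.1 + √(48.1² + 4×48.1×14)]/2 = 11.3 m/s
Subgeostrophic (V < V_g = 14 m/s), as expected around a low.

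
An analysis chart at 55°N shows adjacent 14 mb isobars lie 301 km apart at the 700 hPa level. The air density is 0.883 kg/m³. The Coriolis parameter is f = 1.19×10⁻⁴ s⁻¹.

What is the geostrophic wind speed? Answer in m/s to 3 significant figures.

44.3 m/s

Pressure gradient: |∂P/∂n| = 1400 Pa / 301000 m = 4.65×10⁻³ Pa/m
Geostrophic balance (pressure-gradient force = Coriolis force):
V_g = (1/(fρ)) |∂P/∂n| = 4.65×10⁻³ / (1.19×10⁻⁴ × 0.883) = 44.3 m/s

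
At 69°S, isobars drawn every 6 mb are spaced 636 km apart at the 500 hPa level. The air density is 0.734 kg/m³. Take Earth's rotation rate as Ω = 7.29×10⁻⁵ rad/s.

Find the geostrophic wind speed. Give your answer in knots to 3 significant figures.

Coriolis parameter at 69°S:
f = 2Ω sin φ = 2 × 7.29×10⁻⁵ × sin 69° = 1.36×10⁻⁴ s⁻¹
Pressure gradient: |∂P/∂n| = 600 Pa / 636000 m = 9.43×10⁻⁴ Pa/m
Geostrophic balance (pressure-gradient force = Coriolis force):
V_g = (1/(fρ)) |∂P/∂n| = 9.43×10⁻⁴ / (1.36×10⁻⁴ × 0.734) = 9.44 m/s
Converting: 9.44 m/s × 1.944 = 18.4 knots

18.4 knots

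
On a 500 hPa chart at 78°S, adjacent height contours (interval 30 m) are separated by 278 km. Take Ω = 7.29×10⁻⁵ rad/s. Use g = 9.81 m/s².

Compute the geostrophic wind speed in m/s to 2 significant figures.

Coriolis parameter at 78°S:
f = 2Ω sin φ = 2 × 7.29×10⁻⁵ × sin 78° = 1.43×10⁻⁴ s⁻¹
Height gradient: |∂Z/∂n| = 30 m / 278000 m = 1.08×10⁻⁴
On a pressure surface, geostrophic balance gives V_g = (g/f)|∂Z/∂n|:
V_g = 9.81 × 1.08×10⁻⁴ / 1.43×10⁻⁴ = 7.42 m/s

7.4 m/s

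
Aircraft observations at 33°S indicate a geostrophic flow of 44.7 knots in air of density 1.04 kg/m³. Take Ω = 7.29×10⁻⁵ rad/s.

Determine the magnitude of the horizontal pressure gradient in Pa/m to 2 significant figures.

1.9×10⁻³ Pa/m

Coriolis parameter at 33°S:
f = 2Ω sin φ = 2 × 7.29×10⁻⁵ × sin 33° = 7.94×10⁻⁵ s⁻¹
Wind speed in SI: 44.7 knots = 23.0 m/s
Geostrophic balance rearranged: |∂P/∂n| = f ρ V_g
|∂P/∂n| = 7.94×10⁻⁵ × 1.04 × 23.0 = 1.90×10⁻³ Pa/m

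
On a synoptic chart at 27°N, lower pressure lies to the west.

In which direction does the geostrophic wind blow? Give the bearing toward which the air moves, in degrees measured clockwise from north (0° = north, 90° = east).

The pressure-gradient force points toward the west (bearing 270°).
Geostrophic balance: in the Northern Hemisphere the Coriolis force deflects motion to the right, so the geostrophic wind blows 90° to the right of the pressure-gradient force (low pressure on the left).
Rotating 270° by 90° clockwise gives 000° — the wind blows toward the north.

000°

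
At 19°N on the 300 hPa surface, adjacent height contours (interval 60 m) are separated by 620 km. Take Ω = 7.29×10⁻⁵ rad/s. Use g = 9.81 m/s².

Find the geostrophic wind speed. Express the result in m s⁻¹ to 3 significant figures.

Coriolis parameter at 19°N:
f = 2Ω sin φ = 2 × 7.29×10⁻⁵ × sin 19° = 4.75×10⁻⁵ s⁻¹
Height gradient: |∂Z/∂n| = 60 m / 620000 m = 9.68×10⁻⁵
On a pressure surface, geostrophic balance gives V_g = (g/f)|∂Z/∂n|:
V_g = 9.81 × 9.68×10⁻⁵ / 4.75×10⁻⁵ = 20.0 m/s

20.0 m s⁻¹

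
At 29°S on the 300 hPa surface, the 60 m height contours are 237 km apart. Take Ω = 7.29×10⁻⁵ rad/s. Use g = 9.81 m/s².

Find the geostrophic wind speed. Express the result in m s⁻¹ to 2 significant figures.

Coriolis parameter at 29°S:
f = 2Ω sin φ = 2 × 7.29×10⁻⁵ × sin 29° = 7.07×10⁻⁵ s⁻¹
Height gradient: |∂Z/∂n| = 60 m / 237000 m = 2.53×10⁻⁴
On a pressure surface, geostrophic balance gives V_g = (g/f)|∂Z/∂n|:
V_g = 9.81 × 2.53×10⁻⁴ / 7.07×10⁻⁵ = 35.1 m/s

35 m s⁻¹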